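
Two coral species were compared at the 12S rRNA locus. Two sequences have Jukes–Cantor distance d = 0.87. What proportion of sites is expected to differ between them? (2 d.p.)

p = (3/4)(1 − e^(−4d/3)) = 0.75 × (1 − e^(-1.16)) = 0.75 × (1 − 0.313486) = 0.514886.

0.51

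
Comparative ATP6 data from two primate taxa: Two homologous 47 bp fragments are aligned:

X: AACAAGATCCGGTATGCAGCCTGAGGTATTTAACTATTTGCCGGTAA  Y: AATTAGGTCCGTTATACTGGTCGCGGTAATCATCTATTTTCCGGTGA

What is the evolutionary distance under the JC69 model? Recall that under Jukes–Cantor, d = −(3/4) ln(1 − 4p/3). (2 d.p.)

0.42

The sequences differ at 15 of 47 sites, so p = 15/47 ≈ 0.319149.
d = −(3/4) ln(1 − 4p/3) = −0.75 ln(1 − 0.425532) = −0.75 ln(0.574468)
  = −0.75 × (-0.554311) = 0.415733 substitutions/site.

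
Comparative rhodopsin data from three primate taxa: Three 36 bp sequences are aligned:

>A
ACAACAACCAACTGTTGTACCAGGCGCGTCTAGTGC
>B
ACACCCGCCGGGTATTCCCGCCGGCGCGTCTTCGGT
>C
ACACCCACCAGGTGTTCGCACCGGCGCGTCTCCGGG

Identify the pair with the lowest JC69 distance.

A–B: 16/36 differ, p = 0.444, d = 0.673.
A–C: 13/36 differ, p = 0.361, d = 0.493.
B–C: 7/36 differ, p = 0.194, d = 0.225.
The smallest distance is between B and C.

B and C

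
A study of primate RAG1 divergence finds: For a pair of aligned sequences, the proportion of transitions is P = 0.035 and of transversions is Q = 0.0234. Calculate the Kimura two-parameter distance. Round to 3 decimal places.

0.061

Under the Kimura two-parameter model, d = −½ ln(1 − 2P − Q) − ¼ ln(1 − 2Q).
1 − 2P − Q = 0.9066, giving −½ ln(0.9066) = 0.049027.
1 − 2Q = 0.9532, giving −¼ ln(0.9532) = 0.011983.
d = 0.049027 + 0.011983 = 0.061010.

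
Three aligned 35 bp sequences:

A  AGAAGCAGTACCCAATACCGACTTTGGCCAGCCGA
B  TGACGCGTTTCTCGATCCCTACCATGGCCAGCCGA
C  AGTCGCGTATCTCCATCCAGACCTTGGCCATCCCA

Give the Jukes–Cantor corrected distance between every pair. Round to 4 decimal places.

A–B: 11/35 sites differ → p ≈ 0.314286, d = −0.75 ln(1 − 0.419048) = 0.407315 ≈ 0.4073.
A–C: 13/35 sites differ → p ≈ 0.371429, d = −0.75 ln(1 − 0.495239) = 0.512753 ≈ 0.5128.
B–C: 9/35 sites differ → p ≈ 0.257143, d = −0.75 ln(1 − 0.342857) = 0.314890 ≈ 0.3149.

d(A,B) = 0.4073, d(A,C) = 0.5128, d(B,C) = 0.3149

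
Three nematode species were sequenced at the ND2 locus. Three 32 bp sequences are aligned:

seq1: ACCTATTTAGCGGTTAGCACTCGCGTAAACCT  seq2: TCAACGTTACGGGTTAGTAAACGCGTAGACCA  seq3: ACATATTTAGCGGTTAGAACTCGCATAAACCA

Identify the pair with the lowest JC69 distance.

seq1 and seq3

seq1–seq2: 12/32 differ, p = 0.375, d = 0.520.
seq1–seq3: 4/32 differ, p = 0.125, d = 0.137.
seq2–seq3: 11/32 differ, p = 0.344, d = 0.460.
The smallest distance is between seq1 and seq3.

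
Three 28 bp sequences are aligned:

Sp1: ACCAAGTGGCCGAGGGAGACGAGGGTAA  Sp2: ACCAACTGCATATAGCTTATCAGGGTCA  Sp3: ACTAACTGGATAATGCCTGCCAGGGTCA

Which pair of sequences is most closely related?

Sp2 and Sp3

Sp1–Sp2: 13/28 differ, p = 0.464, d = 0.724.
Sp1–Sp3: 12/28 differ, p = 0.429, d = 0.635.
Sp2–Sp3: 7/28 differ, p = 0.250, d = 0.304.
The smallest distance is between Sp2 and Sp3.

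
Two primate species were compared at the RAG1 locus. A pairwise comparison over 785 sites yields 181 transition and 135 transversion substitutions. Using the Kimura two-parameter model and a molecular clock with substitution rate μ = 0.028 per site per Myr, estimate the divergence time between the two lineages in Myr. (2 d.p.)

P = 181/785 ≈ 0.230573 and Q = 135/785 ≈ 0.171975.
Under the Kimura two-parameter model, d = −½ ln(1 − 2P − Q) − ¼ ln(1 − 2Q).
1 − 2P − Q = 0.366879, giving −½ ln(0.366879) = 0.501362.
1 − 2Q = 0.65605, giving −¼ ln(0.65605) = 0.105380.
d = 0.501362 + 0.105380 = 0.606742.
Under a molecular clock d = 2μt, so t = d/(2μ) = 0.606742 / (2 × 0.028) = 10.83 Myr.

10.83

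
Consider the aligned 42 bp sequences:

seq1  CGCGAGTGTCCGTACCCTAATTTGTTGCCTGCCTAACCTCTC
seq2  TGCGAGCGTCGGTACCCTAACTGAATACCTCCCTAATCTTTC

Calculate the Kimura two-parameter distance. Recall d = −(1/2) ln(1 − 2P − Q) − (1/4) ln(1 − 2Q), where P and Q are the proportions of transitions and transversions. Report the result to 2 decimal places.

0.33

Of 42 sites, 7 differences are transitions and 4 are transversions, so P = 7/42 ≈ 0.166667 and Q = 4/42 ≈ 0.095238.
Under the Kimura two-parameter model, d = −½ ln(1 − 2P − Q) − ¼ ln(1 − 2Q).
1 − 2P − Q = 0.571428, giving −½ ln(0.571428) = 0.279808.
1 − 2Q = 0.809524, giving −¼ ln(0.809524) = 0.052827.
d = 0.279808 + 0.052827 = 0.332635.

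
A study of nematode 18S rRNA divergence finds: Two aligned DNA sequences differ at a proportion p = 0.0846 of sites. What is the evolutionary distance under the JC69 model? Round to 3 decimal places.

d = −(3/4) ln(1 − 4p/3) = −0.75 ln(1 − 0.1128) = −0.75 ln(0.8872)
  = −0.75 × (-0.119685) = 0.089764 substitutions/site.

0.090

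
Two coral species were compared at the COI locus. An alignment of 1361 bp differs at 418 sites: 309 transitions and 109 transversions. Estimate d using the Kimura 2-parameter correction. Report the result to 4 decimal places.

P = 309/1361 ≈ 0.227039 and Q = 109/1361 ≈ 0.080088.
Under the Kimura two-parameter model, d = −½ ln(1 − 2P − Q) − ¼ ln(1 − 2Q).
1 − 2P − Q = 0.465834, giving −½ ln(0.465834) = 0.381963.
1 − 2Q = 0.839824, giving −¼ ln(0.839824) = 0.043641.
d = 0.381963 + 0.043641 = 0.425604.

0.4256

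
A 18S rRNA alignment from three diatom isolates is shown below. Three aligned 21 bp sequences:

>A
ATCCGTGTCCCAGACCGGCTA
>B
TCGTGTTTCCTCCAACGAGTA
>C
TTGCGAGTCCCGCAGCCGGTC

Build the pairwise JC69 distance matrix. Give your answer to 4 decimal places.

d(A,B) = 0.8990, d(A,C) = 0.6355, d(B,C) = 0.7557

A–B: 11/21 sites differ → p ≈ 0.52381, d = −0.75 ln(1 − 0.698413) = 0.899023 ≈ 0.8990.
A–C: 9/21 sites differ → p ≈ 0.428571, d = −0.75 ln(1 − 0.571428) = 0.635472 ≈ 0.6355.
B–C: 10/21 sites differ → p ≈ 0.47619, d = −0.75 ln(1 − 0.63492) = 0.755729 ≈ 0.7557.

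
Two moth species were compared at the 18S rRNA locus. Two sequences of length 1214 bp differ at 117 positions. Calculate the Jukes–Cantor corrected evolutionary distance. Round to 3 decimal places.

p = 117/1214 ≈ 0.096376.
d = −(3/4) ln(1 − 4p/3) = −0.75 ln(1 − 0.128501) = −0.75 ln(0.871499)
  = −0.75 × (-0.137541) = 0.103156 substitutions/site.

0.103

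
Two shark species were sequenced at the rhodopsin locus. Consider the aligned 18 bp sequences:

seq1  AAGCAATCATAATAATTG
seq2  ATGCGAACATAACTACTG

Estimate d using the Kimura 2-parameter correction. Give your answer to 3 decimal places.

Of 18 sites, 3 differences are transitions and 3 are transversions, so P = 3/18 ≈ 0.166667 and Q = 3/18 ≈ 0.166667.
Under the Kimura two-parameter model, d = −½ ln(1 − 2P − Q) − ¼ ln(1 − 2Q).
1 − 2P − Q = 0.499999, giving −½ ln(0.499999) = 0.346575.
1 − 2Q = 0.666666, giving −¼ ln(0.666666) = 0.101367.
d = 0.346575 + 0.101367 = 0.447942.

0.448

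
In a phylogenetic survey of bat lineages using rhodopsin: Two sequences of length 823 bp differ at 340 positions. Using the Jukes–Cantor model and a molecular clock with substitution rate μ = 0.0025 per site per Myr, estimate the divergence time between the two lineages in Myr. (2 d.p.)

120.05

p = 340/823 ≈ 0.413123.
d = −(3/4) ln(1 − 4p/3) = −0.75 ln(1 − 0.550831) = −0.75 ln(0.449169)
  = −0.75 × (-0.800356) = 0.600267 substitutions/site.
Under a molecular clock d = 2μt, so t = d/(2μ) = 0.600267 / (2 × 0.0025) = 120.05 Myr.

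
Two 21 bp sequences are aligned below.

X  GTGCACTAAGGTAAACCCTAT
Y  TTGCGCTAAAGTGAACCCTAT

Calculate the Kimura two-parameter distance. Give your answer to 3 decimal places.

Of 21 sites, 3 differences are transitions and 1 are transversions, so P = 3/21 ≈ 0.142857 and Q = 1/21 ≈ 0.047619.
Under the Kimura two-parameter model, d = −½ ln(1 − 2P − Q) − ¼ ln(1 − 2Q).
1 − 2P − Q = 0.666667, giving −½ ln(0.666667) = 0.202732.
1 − 2Q = 0.904762, giving −¼ ln(0.904762) = 0.025021.
d = 0.202732 + 0.025021 = 0.227753.

0.228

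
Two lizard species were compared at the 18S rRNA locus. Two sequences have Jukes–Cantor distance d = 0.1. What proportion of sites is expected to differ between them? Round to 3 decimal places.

0.094

p = (3/4)(1 − e^(−4d/3)) = 0.75 × (1 − e^(-0.133333)) = 0.75 × (1 − 0.875174) = 0.093620.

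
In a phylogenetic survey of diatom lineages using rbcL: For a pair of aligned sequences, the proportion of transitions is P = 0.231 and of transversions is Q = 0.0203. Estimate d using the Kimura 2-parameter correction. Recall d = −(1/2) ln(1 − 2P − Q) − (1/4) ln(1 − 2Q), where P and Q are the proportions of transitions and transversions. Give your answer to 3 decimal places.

0.340

Under the Kimura two-parameter model, d = −½ ln(1 − 2P − Q) − ¼ ln(1 − 2Q).
1 − 2P − Q = 0.5177, giving −½ ln(0.5177) = 0.329180.
1 − 2Q = 0.9594, giving −¼ ln(0.9594) = 0.010362.
d = 0.329180 + 0.010362 = 0.339542.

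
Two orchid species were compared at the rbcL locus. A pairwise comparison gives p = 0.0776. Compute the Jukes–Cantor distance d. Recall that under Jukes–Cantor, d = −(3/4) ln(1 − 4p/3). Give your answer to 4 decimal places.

d = −(3/4) ln(1 − 4p/3) = −0.75 ln(1 − 0.103467) = −0.75 ln(0.896533)
  = −0.75 × (-0.109220) = 0.081915 substitutions/site.

0.0819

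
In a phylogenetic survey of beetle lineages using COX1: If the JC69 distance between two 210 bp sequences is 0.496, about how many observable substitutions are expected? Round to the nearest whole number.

76

Invert JC69: p = (3/4)(1 − e^(−4d/3)) = 0.75 × (1 − e^(-0.661333)) = 0.75 × (1 − 0.516163) = 0.362878.
Expected differing sites = pL ≈ 0.362878 × 210 = 76.20438 ≈ 76.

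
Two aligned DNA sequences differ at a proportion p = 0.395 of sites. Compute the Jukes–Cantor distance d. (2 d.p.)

d = −(3/4) ln(1 − 4p/3) = −0.75 ln(1 − 0.526667) = −0.75 ln(0.473333)
  = −0.75 × (-0.747956) = 0.560967 substitutions/site.

0.56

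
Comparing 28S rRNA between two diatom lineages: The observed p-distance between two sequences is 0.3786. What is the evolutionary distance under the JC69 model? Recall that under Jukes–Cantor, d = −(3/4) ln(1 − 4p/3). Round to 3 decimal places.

0.527

d = −(3/4) ln(1 − 4p/3) = −0.75 ln(1 − 0.5048) = −0.75 ln(0.4952)
  = −0.75 × (-0.702794) = 0.527096 substitutions/site.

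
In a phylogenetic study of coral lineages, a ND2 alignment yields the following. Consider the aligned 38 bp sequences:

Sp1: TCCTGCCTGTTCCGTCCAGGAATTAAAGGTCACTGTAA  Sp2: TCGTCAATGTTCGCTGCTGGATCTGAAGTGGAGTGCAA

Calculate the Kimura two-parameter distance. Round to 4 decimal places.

Of 38 sites, 3 differences are transitions and 13 are transversions, so P = 3/38 ≈ 0.078947 and Q = 13/38 ≈ 0.342105.
Under the Kimura two-parameter model, d = −½ ln(1 − 2P − Q) − ¼ ln(1 − 2Q).
1 − 2P − Q = 0.500001, giving −½ ln(0.500001) = 0.346573.
1 − 2Q = 0.31579, giving −¼ ln(0.31579) = 0.288169.
d = 0.346573 + 0.288169 = 0.634742.

0.6347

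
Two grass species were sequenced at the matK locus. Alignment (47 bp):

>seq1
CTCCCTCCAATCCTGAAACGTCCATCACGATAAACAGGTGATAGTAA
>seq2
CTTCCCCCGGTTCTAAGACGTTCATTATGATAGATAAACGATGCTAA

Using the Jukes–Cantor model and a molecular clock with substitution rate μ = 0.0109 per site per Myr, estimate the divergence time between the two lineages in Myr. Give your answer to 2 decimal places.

The sequences differ at 17 of 47 sites, so p = 17/47 ≈ 0.361702.
d = −(3/4) ln(1 − 4p/3) = −0.75 ln(1 − 0.482269) = −0.75 ln(0.517731)
  = −0.75 × (-0.658299) = 0.493724 substitutions/site.
Under a molecular clock d = 2μt, so t = d/(2μ) = 0.493724 / (2 × 0.0109) = 22.65 Myr.

22.65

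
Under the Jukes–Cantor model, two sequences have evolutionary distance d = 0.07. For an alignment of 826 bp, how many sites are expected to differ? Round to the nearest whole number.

55

Invert JC69: p = (3/4)(1 − e^(−4d/3)) = 0.75 × (1 − e^(-0.093333)) = 0.75 × (1 − 0.910890) = 0.066833.
Expected differing sites = pL ≈ 0.066833 × 826 = 55.204058 ≈ 55.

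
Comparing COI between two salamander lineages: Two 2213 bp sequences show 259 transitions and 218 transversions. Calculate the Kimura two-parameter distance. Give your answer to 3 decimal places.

0.257

P = 259/2213 ≈ 0.117036 and Q = 218/2213 ≈ 0.098509.
Under the Kimura two-parameter model, d = −½ ln(1 − 2P − Q) − ¼ ln(1 − 2Q).
1 − 2P − Q = 0.667419, giving −½ ln(0.667419) = 0.202169.
1 − 2Q = 0.802982, giving −¼ ln(0.802982) = 0.054856.
d = 0.202169 + 0.054856 = 0.257025.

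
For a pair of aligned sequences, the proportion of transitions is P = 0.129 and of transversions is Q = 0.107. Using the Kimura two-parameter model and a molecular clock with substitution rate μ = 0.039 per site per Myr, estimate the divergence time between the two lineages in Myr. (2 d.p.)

3.68

Under the Kimura two-parameter model, d = −½ ln(1 − 2P − Q) − ¼ ln(1 − 2Q).
1 − 2P − Q = 0.635, giving −½ ln(0.635) = 0.227065.
1 − 2Q = 0.786, giving −¼ ln(0.786) = 0.060200.
d = 0.227065 + 0.060200 = 0.287265.
Under a molecular clock d = 2μt, so t = d/(2μ) = 0.287265 / (2 × 0.039) = 3.68 Myr.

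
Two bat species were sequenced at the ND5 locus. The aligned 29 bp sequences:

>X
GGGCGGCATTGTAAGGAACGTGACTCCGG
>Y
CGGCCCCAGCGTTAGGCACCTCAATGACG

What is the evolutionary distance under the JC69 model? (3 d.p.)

0.683

The sequences differ at 13 of 29 sites, so p = 13/29 ≈ 0.448276.
d = −(3/4) ln(1 − 4p/3) = −0.75 ln(1 − 0.597701) = −0.75 ln(0.402299)
  = −0.75 × (-0.910560) = 0.682920 substitutions/site.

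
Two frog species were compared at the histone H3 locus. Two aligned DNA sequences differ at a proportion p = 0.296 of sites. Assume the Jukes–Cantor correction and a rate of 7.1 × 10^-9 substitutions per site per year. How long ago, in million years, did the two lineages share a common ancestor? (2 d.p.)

26.51

d = −(3/4) ln(1 − 4p/3) = −0.75 ln(1 − 0.394667) = −0.75 ln(0.605333)
  = −0.75 × (-0.501977) = 0.376483 substitutions/site.
Under a molecular clock d = 2μt, so t = d/(2μ) = 0.376483 / (2 × 7.1 × 10^-9) = 26.51 million years.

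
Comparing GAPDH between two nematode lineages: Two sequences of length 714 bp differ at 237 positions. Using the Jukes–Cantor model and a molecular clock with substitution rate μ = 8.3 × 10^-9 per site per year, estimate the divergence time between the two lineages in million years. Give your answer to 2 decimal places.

26.41

p = 237/714 ≈ 0.331933.
d = −(3/4) ln(1 − 4p/3) = −0.75 ln(1 − 0.442577) = −0.75 ln(0.557423)
  = −0.75 × (-0.584431) = 0.438323 substitutions/site.
Under a molecular clock d = 2μt, so t = d/(2μ) = 0.438323 / (2 × 8.3 × 10^-9) = 26.41 million years.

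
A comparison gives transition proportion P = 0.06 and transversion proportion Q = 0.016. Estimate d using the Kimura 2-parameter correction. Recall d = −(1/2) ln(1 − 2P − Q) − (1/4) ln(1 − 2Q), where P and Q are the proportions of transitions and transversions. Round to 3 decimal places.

0.081

Under the Kimura two-parameter model, d = −½ ln(1 − 2P − Q) − ¼ ln(1 − 2Q).
1 − 2P − Q = 0.864, giving −½ ln(0.864) = 0.073091.
1 − 2Q = 0.968, giving −¼ ln(0.968) = 0.008131.
d = 0.073091 + 0.008131 = 0.081222.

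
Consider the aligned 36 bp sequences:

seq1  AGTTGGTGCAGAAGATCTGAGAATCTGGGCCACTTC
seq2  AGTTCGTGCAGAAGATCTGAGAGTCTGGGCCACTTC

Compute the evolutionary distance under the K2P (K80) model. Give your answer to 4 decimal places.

Of 36 sites, 1 differences are transitions and 1 are transversions, so P = 1/36 ≈ 0.027778 and Q = 1/36 ≈ 0.027778.
Under the Kimura two-parameter model, d = −½ ln(1 − 2P − Q) − ¼ ln(1 − 2Q).
1 − 2P − Q = 0.916666, giving −½ ln(0.916666) = 0.043506.
1 − 2Q = 0.944444, giving −¼ ln(0.944444) = 0.014290.
d = 0.043506 + 0.014290 = 0.057796.

0.0578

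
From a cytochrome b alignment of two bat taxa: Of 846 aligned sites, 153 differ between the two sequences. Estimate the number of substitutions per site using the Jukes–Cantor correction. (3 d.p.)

p = 153/846 ≈ 0.180851.
d = −(3/4) ln(1 − 4p/3) = −0.75 ln(1 − 0.241135) = −0.75 ln(0.758865)
  = −0.75 × (-0.275931) = 0.206948 substitutions/site.

0.207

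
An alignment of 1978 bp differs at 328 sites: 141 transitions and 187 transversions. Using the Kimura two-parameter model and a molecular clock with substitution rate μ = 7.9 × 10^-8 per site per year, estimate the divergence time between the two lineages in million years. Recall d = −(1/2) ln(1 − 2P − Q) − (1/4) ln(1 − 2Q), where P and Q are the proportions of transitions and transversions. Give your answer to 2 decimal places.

P = 141/1978 ≈ 0.071284 and Q = 187/1978 ≈ 0.09454.
Under the Kimura two-parameter model, d = −½ ln(1 − 2P − Q) − ¼ ln(1 − 2Q).
1 − 2P − Q = 0.762892, giving −½ ln(0.762892) = 0.135319.
1 − 2Q = 0.81092, giving −¼ ln(0.81092) = 0.052396.
d = 0.135319 + 0.052396 = 0.187715.
Under a molecular clock d = 2μt, so t = d/(2μ) = 0.187715 / (2 × 7.9 × 10^-8) = 1.19 million years.

1.19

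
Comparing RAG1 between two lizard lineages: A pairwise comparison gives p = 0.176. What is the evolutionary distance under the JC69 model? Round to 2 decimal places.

0.20

d = −(3/4) ln(1 − 4p/3) = −0.75 ln(1 − 0.234667) = −0.75 ln(0.765333)
  = −0.75 × (-0.267444) = 0.200583 substitutions/site.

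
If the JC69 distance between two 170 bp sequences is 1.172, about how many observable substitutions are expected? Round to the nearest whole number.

101

Invert JC69: p = (3/4)(1 − e^(−4d/3)) = 0.75 × (1 − e^(-1.562667)) = 0.75 × (1 − 0.209576) = 0.592818.
Expected differing sites = pL ≈ 0.592818 × 170 = 100.77906 ≈ 101.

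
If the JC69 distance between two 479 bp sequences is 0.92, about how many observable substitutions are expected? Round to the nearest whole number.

254

Invert JC69: p = (3/4)(1 − e^(−4d/3)) = 0.75 × (1 − e^(-1.226667)) = 0.75 × (1 − 0.293268) = 0.530049.
Expected differing sites = pL ≈ 0.530049 × 479 = 253.893471 ≈ 254.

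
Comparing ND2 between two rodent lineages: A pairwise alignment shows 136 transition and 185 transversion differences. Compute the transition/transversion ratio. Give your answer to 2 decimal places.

R = 136/185 = 0.735135… ≈ 0.74 (to 2 d.p.).

0.74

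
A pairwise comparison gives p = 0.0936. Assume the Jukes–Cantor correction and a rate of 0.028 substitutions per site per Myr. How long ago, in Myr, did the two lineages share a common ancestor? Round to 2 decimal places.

1.79

d = −(3/4) ln(1 − 4p/3) = −0.75 ln(1 − 0.1248) = −0.75 ln(0.8752)
  = −0.75 × (-0.133303) = 0.099977 substitutions/site.
Under a molecular clock d = 2μt, so t = d/(2μ) = 0.099977 / (2 × 0.028) = 1.79 Myr.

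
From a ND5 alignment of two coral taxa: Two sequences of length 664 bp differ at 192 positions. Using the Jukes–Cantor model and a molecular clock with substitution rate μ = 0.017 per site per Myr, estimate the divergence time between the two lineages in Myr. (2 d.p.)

10.74

p = 192/664 ≈ 0.289157.
d = −(3/4) ln(1 − 4p/3) = −0.75 ln(1 − 0.385543) = −0.75 ln(0.614457)
  = −0.75 × (-0.487016) = 0.365262 substitutions/site.
Under a molecular clock d = 2μt, so t = d/(2μ) = 0.365262 / (2 × 0.017) = 10.74 Myr.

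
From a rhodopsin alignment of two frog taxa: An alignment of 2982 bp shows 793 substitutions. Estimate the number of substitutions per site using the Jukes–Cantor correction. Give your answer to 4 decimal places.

0.3284

p = 793/2982 ≈ 0.265929.
d = −(3/4) ln(1 − 4p/3) = −0.75 ln(1 − 0.354572) = −0.75 ln(0.645428)
  = −0.75 × (-0.437842) = 0.328382 substitutions/site.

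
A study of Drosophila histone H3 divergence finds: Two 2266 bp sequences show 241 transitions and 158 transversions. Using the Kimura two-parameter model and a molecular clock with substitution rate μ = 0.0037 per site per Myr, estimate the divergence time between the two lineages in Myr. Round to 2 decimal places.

P = 241/2266 ≈ 0.106355 and Q = 158/2266 ≈ 0.069726.
Under the Kimura two-parameter model, d = −½ ln(1 − 2P − Q) − ¼ ln(1 − 2Q).
1 − 2P − Q = 0.717564, giving −½ ln(0.717564) = 0.165947.
1 − 2Q = 0.860548, giving −¼ ln(0.860548) = 0.037546.
d = 0.165947 + 0.037546 = 0.203493.
Under a molecular clock d = 2μt, so t = d/(2μ) = 0.203493 / (2 × 0.0037) = 27.50 Myr.

27.50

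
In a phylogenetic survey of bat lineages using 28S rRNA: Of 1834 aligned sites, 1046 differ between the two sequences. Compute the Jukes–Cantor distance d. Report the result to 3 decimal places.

1.072

p = 1046/1834 ≈ 0.570338.
d = −(3/4) ln(1 − 4p/3) = −0.75 ln(1 − 0.760451) = −0.75 ln(0.239549)
  = −0.75 × (-1.428997) = 1.071748 substitutions/site.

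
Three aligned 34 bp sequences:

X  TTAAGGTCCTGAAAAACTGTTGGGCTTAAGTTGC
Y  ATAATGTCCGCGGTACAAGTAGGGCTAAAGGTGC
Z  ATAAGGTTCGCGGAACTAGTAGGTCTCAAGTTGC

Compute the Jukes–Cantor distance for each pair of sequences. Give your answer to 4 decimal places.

X–Y: 13/34 sites differ → p ≈ 0.382353, d = −0.75 ln(1 − 0.509804) = 0.534712 ≈ 0.5347.
X–Z: 12/34 sites differ → p ≈ 0.352941, d = −0.75 ln(1 − 0.470588) = 0.476991 ≈ 0.4770.
Y–Z: 7/34 sites differ → p ≈ 0.205882, d = −0.75 ln(1 − 0.274509) = 0.240680 ≈ 0.2407.

d(X,Y) = 0.5347, d(X,Z) = 0.4770, d(Y,Z) = 0.2407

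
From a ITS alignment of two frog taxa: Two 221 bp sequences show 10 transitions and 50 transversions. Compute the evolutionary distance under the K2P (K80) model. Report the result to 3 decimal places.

0.341

P = 10/221 ≈ 0.045249 and Q = 50/221 ≈ 0.226244.
Under the Kimura two-parameter model, d = −½ ln(1 − 2P − Q) − ¼ ln(1 − 2Q).
1 − 2P − Q = 0.683258, giving −½ ln(0.683258) = 0.190441.
1 − 2Q = 0.547512, giving −¼ ln(0.547512) = 0.150593.
d = 0.190441 + 0.150593 = 0.341034.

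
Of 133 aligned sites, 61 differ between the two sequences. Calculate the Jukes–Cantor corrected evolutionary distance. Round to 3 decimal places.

0.709

p = 61/133 ≈ 0.458647.
d = −(3/4) ln(1 − 4p/3) = −0.75 ln(1 − 0.611529) = −0.75 ln(0.388471)
  = −0.75 × (-0.945537) = 0.709153 substitutions/site.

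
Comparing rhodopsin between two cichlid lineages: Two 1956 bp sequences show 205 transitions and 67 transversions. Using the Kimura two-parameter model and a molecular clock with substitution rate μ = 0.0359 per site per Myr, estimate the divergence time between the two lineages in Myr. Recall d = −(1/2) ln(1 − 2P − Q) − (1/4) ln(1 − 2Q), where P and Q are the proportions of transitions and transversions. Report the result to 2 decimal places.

P = 205/1956 ≈ 0.104806 and Q = 67/1956 ≈ 0.034254.
Under the Kimura two-parameter model, d = −½ ln(1 − 2P − Q) − ¼ ln(1 − 2Q).
1 − 2P − Q = 0.756134, giving −½ ln(0.756134) = 0.139768.
1 − 2Q = 0.931492, giving −¼ ln(0.931492) = 0.017742.
d = 0.139768 + 0.017742 = 0.157510.
Under a molecular clock d = 2μt, so t = d/(2μ) = 0.157510 / (2 × 0.0359) = 2.19 Myr.

2.19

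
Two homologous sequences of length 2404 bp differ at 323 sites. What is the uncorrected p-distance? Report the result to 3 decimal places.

0.134

p = 323/2404 = 0.134359… ≈ 0.134 (to 3 d.p.).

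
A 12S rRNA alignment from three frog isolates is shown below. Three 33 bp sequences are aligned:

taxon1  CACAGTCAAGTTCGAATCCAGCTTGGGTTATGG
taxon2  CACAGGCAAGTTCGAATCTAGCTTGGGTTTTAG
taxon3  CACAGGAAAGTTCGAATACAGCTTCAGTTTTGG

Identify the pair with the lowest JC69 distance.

taxon1 and taxon2

taxon1–taxon2: 4/33 differ, p = 0.121, d = 0.132.
taxon1–taxon3: 6/33 differ, p = 0.182, d = 0.208.
taxon2–taxon3: 6/33 differ, p = 0.182, d = 0.208.
The smallest distance is between taxon1 and taxon2.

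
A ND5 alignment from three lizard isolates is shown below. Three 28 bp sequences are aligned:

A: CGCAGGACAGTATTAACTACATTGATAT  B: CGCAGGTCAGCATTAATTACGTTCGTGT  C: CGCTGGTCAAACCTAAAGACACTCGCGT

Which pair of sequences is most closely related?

A and B

A–B: 7/28 differ, p = 0.250, d = 0.304.
A–C: 13/28 differ, p = 0.464, d = 0.724.
B–C: 10/28 differ, p = 0.357, d = 0.485.
The smallest distance is between A and B.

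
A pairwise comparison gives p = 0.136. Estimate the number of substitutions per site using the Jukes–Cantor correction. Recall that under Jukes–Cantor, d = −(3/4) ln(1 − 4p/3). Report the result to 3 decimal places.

0.150

d = −(3/4) ln(1 − 4p/3) = −0.75 ln(1 − 0.181333) = −0.75 ln(0.818667)
  = −0.75 × (-0.200078) = 0.150059 substitutions/site.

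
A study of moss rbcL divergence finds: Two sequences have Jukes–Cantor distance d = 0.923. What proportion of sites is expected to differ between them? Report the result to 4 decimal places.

0.5309

p = (3/4)(1 − e^(−4d/3)) = 0.75 × (1 − e^(-1.230667)) = 0.75 × (1 − 0.292098) = 0.530927.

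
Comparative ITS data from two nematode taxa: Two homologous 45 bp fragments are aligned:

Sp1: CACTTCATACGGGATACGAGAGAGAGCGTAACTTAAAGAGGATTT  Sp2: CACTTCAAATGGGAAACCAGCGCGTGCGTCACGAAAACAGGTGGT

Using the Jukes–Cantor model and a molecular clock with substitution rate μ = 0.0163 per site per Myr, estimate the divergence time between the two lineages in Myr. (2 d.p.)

The sequences differ at 14 of 45 sites, so p = 14/45 ≈ 0.311111.
d = −(3/4) ln(1 − 4p/3) = −0.75 ln(1 − 0.414815) = −0.75 ln(0.585185)
  = −0.75 × (-0.535827) = 0.401870 substitutions/site.
Under a molecular clock d = 2μt, so t = d/(2μ) = 0.401870 / (2 × 0.0163) = 12.33 Myr.

12.33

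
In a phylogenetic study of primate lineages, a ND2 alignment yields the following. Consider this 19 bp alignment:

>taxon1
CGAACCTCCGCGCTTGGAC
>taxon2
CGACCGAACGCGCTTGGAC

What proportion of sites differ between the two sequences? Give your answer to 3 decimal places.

The sequences differ at 4 of 19 positions (sites 4, 6, 7, 8).
p = 4/19 = 0.210526… ≈ 0.211 (to 3 d.p.).

0.211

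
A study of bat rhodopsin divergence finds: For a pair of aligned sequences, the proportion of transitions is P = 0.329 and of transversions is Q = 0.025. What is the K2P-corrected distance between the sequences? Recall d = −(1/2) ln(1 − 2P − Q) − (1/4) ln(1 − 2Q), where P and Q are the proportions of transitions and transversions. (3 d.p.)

Under the Kimura two-parameter model, d = −½ ln(1 − 2P − Q) − ¼ ln(1 − 2Q).
1 − 2P − Q = 0.317, giving −½ ln(0.317) = 0.574427.
1 − 2Q = 0.95, giving −¼ ln(0.95) = 0.012823.
d = 0.574427 + 0.012823 = 0.587250.

0.587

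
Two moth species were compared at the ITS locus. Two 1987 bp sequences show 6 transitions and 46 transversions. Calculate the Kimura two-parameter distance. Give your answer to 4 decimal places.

0.0267

P = 6/1987 ≈ 0.00302 and Q = 46/1987 ≈ 0.02315.
Under the Kimura two-parameter model, d = −½ ln(1 − 2P − Q) − ¼ ln(1 − 2Q).
1 − 2P − Q = 0.97081, giving −½ ln(0.97081) = 0.014812.
1 − 2Q = 0.9537, giving −¼ ln(0.9537) = 0.011852.
d = 0.014812 + 0.011852 = 0.026664.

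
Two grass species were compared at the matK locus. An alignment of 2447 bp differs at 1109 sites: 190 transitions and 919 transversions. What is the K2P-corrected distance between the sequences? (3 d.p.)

0.726

P = 190/2447 ≈ 0.077646 and Q = 919/2447 ≈ 0.375562.
Under the Kimura two-parameter model, d = −½ ln(1 − 2P − Q) − ¼ ln(1 − 2Q).
1 − 2P − Q = 0.469146, giving −½ ln(0.469146) = 0.378421.
1 − 2Q = 0.248876, giving −¼ ln(0.248876) = 0.347700.
d = 0.378421 + 0.347700 = 0.726121.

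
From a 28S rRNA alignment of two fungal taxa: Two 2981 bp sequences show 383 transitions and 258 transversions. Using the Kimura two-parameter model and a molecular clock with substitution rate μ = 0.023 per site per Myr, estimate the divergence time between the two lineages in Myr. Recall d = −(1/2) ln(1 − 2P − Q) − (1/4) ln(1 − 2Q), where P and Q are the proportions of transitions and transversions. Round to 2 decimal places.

P = 383/2981 ≈ 0.12848 and Q = 258/2981 ≈ 0.086548.
Under the Kimura two-parameter model, d = −½ ln(1 − 2P − Q) − ¼ ln(1 − 2Q).
1 − 2P − Q = 0.656492, giving −½ ln(0.656492) = 0.210422.
1 − 2Q = 0.826904, giving −¼ ln(0.826904) = 0.047517.
d = 0.210422 + 0.047517 = 0.257939.
Under a molecular clock d = 2μt, so t = d/(2μ) = 0.257939 / (2 × 0.023) = 5.61 Myr.

5.61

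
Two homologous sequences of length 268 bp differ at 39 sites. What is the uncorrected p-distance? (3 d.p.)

p = 39/268 = 0.145522… ≈ 0.146 (to 3 d.p.).

0.146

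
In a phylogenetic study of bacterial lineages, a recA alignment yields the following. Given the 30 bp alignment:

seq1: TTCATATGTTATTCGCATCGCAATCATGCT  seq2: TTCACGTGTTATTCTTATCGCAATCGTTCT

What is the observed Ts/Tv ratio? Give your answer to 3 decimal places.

2.000

Transitions are A↔G and C↔T; transversions are all other mismatches.
Transitions: 4. Transversions: 2.
R = 4/2 = 2.000.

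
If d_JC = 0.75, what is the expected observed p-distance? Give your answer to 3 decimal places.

0.474

p = (3/4)(1 − e^(−4d/3)) = 0.75 × (1 − e^(-1)) = 0.75 × (1 − 0.367879) = 0.474091.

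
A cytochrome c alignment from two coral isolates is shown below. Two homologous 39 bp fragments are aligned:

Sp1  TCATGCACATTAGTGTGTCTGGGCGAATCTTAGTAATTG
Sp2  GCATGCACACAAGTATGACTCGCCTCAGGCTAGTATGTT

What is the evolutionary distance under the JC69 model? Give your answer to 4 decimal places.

The sequences differ at 15 of 39 sites, so p = 15/39 ≈ 0.384615.
d = −(3/4) ln(1 − 4p/3) = −0.75 ln(1 − 0.51282) = −0.75 ln(0.48718)
  = −0.75 × (-0.719122) = 0.539342 substitutions/site.

0.5393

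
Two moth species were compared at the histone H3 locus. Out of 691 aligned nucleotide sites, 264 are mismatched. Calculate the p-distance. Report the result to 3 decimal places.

0.382

p = 264/691 = 0.382054… ≈ 0.382 (to 3 d.p.).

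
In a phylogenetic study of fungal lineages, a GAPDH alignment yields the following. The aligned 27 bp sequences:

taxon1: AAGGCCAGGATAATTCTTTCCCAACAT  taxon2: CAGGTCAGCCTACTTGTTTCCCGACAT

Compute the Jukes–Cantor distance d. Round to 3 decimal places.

0.318

The sequences differ at 7 of 27 sites (1, 5, 9, 10, 13, 16, 23), so p = 7/27 ≈ 0.259259.
d = −(3/4) ln(1 − 4p/3) = −0.75 ln(1 − 0.345679) = −0.75 ln(0.654321)
  = −0.75 × (-0.424157) = 0.318118 substitutions/site.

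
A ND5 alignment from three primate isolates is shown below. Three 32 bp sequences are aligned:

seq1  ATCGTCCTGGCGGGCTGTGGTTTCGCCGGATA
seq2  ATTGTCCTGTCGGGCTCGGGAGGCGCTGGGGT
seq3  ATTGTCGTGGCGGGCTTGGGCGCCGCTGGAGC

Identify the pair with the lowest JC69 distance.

seq2 and seq3

seq1–seq2: 11/32 differ, p = 0.344, d = 0.460.
seq1–seq3: 10/32 differ, p = 0.313, d = 0.404.
seq2–seq3: 7/32 differ, p = 0.219, d = 0.259.
The smallest distance is between seq2 and seq3.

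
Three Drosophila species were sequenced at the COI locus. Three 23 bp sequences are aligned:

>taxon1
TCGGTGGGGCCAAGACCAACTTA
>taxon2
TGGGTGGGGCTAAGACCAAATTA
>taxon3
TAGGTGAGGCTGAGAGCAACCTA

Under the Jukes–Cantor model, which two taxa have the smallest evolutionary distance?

taxon1 and taxon2

taxon1–taxon2: 3/23 differ, p = 0.130, d = 0.143.
taxon1–taxon3: 6/23 differ, p = 0.261, d = 0.321.
taxon2–taxon3: 6/23 differ, p = 0.261, d = 0.321.
The smallest distance is between taxon1 and taxon2.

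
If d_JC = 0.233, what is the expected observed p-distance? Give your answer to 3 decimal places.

p = (3/4)(1 − e^(−4d/3)) = 0.75 × (1 − e^(-0.310667)) = 0.75 × (1 − 0.732958) = 0.200282.

0.200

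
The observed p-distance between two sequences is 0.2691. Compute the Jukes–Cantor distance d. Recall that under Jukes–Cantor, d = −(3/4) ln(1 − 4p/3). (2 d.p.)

d = −(3/4) ln(1 − 4p/3) = −0.75 ln(1 − 0.3588) = −0.75 ln(0.6412)
  = −0.75 × (-0.444414) = 0.333311 substitutions/site.

0.33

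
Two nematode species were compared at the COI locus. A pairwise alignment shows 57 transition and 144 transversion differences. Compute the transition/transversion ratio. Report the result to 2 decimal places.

R = 57/144 = 0.395833… ≈ 0.40 (to 2 d.p.).

0.40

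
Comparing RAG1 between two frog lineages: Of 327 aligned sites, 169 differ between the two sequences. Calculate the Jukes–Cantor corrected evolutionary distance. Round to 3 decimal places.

p = 169/327 ≈ 0.51682.
d = −(3/4) ln(1 − 4p/3) = −0.75 ln(1 − 0.689093) = −0.75 ln(0.310907)
  = −0.75 × (-1.168261) = 0.876196 substitutions/site.

0.876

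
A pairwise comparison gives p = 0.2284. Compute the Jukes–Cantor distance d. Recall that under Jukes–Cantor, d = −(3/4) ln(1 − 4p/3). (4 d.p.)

0.2724

d = −(3/4) ln(1 − 4p/3) = −0.75 ln(1 − 0.304533) = −0.75 ln(0.695467)
  = −0.75 × (-0.363172) = 0.272379 substitutions/site.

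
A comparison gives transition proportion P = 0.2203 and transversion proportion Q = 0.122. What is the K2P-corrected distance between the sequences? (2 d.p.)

0.48

Under the Kimura two-parameter model, d = −½ ln(1 − 2P − Q) − ¼ ln(1 − 2Q).
1 − 2P − Q = 0.4374, giving −½ ln(0.4374) = 0.413454.
1 − 2Q = 0.756, giving −¼ ln(0.756) = 0.069928.
d = 0.413454 + 0.069928 = 0.483382.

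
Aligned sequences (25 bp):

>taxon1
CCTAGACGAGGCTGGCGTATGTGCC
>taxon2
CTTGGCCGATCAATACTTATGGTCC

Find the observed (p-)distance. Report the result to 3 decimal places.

The sequences differ at 12 of 25 positions.
p = 12/25 = 0.480.

0.480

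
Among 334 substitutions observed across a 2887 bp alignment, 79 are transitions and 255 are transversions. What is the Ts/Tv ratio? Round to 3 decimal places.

R = 79/255 = 0.309803… ≈ 0.310 (to 3 d.p.).

0.310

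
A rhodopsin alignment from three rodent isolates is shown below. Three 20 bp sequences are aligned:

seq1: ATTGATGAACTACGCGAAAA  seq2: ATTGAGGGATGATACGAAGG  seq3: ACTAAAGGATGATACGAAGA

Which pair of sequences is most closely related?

seq1–seq2: 8/20 differ, p = 0.400, d = 0.572.
seq1–seq3: 9/20 differ, p = 0.450, d = 0.687.
seq2–seq3: 4/20 differ, p = 0.200, d = 0.233.
The smallest distance is between seq2 and seq3.

seq2 and seq3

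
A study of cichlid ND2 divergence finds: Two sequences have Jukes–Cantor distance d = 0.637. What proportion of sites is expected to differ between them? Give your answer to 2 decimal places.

p = (3/4)(1 − e^(−4d/3)) = 0.75 × (1 − e^(-0.849333)) = 0.75 × (1 − 0.427700) = 0.429225.

0.43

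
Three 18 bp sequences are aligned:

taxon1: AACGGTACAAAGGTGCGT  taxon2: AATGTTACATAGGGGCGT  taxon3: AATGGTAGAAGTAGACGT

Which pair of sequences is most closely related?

taxon1–taxon2: 4/18 differ, p = 0.222, d = 0.264.
taxon1–taxon3: 7/18 differ, p = 0.389, d = 0.548.
taxon2–taxon3: 7/18 differ, p = 0.389, d = 0.548.
The smallest distance is between taxon1 and taxon2.

taxon1 and taxon2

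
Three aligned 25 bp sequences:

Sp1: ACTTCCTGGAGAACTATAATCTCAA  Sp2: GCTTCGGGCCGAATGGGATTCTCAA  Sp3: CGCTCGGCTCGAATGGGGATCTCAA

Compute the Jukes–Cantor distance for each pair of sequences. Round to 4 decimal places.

d(Sp1,Sp2) = 0.5716, d(Sp1,Sp3) = 0.8865, d(Sp2,Sp3) = 0.3505

Sp1–Sp2: 10/25 sites differ → p = 0.4, d = −0.75 ln(1 − 0.533333) = 0.571605 ≈ 0.5716.
Sp1–Sp3: 13/25 sites differ → p = 0.52, d = −0.75 ln(1 − 0.693333) = 0.886495 ≈ 0.8865.
Sp2–Sp3: 7/25 sites differ → p = 0.28, d = −0.75 ln(1 − 0.373333) = 0.350505 ≈ 0.3505.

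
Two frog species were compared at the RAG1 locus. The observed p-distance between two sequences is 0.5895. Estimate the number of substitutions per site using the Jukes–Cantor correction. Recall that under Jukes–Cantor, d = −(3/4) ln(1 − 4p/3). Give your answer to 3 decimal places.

d = −(3/4) ln(1 − 4p/3) = −0.75 ln(1 − 0.786) = −0.75 ln(0.214)
  = −0.75 × (-1.541779) = 1.156334 substitutions/site.

1.156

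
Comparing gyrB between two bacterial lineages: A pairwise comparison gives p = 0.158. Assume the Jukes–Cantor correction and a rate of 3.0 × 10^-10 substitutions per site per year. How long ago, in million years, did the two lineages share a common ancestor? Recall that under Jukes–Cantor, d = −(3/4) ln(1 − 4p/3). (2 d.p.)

295.71

d = −(3/4) ln(1 − 4p/3) = −0.75 ln(1 − 0.210667) = −0.75 ln(0.789333)
  = −0.75 × (-0.236567) = 0.177425 substitutions/site.
Under a molecular clock d = 2μt, so t = d/(2μ) = 0.177425 / (2 × 3.0 × 10^-10) = 295.71 million years.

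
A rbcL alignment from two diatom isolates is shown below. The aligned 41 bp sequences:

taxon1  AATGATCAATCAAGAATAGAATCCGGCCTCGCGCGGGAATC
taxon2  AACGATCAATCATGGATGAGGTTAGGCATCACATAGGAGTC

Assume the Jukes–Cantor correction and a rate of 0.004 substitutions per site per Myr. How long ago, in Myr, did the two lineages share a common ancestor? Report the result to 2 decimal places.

The sequences differ at 15 of 41 sites, so p = 15/41 ≈ 0.365854.
d = −(3/4) ln(1 − 4p/3) = −0.75 ln(1 − 0.487805) = −0.75 ln(0.512195)
  = −0.75 × (-0.669050) = 0.501788 substitutions/site.
Under a molecular clock d = 2μt, so t = d/(2μ) = 0.501788 / (2 × 0.004) = 62.72 Myr.

62.72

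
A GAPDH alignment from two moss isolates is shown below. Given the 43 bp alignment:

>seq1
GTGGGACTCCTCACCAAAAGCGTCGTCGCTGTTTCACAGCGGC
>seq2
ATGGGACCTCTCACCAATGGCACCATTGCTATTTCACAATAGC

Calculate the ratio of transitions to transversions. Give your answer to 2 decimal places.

12.00

Transitions are A↔G and C↔T; transversions are all other mismatches.
Transitions: 12. Transversions: 1.
R = 12/1 = 12.00.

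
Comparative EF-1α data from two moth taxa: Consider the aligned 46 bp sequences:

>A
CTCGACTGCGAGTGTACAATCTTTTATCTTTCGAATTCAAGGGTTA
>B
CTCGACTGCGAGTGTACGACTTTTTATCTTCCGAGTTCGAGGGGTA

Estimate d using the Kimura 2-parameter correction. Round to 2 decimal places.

0.18

Of 46 sites, 6 differences are transitions and 1 are transversions, so P = 6/46 ≈ 0.130435 and Q = 1/46 ≈ 0.021739.
Under the Kimura two-parameter model, d = −½ ln(1 − 2P − Q) − ¼ ln(1 − 2Q).
1 − 2P − Q = 0.717391, giving −½ ln(0.717391) = 0.166067.
1 − 2Q = 0.956522, giving −¼ ln(0.956522) = 0.011113.
d = 0.166067 + 0.011113 = 0.177180.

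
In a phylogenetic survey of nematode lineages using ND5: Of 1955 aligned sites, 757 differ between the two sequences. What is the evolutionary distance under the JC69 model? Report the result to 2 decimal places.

p = 757/1955 ≈ 0.387212.
d = −(3/4) ln(1 − 4p/3) = −0.75 ln(1 − 0.516283) = −0.75 ln(0.483717)
  = −0.75 × (-0.726255) = 0.544691 substitutions/site.

0.54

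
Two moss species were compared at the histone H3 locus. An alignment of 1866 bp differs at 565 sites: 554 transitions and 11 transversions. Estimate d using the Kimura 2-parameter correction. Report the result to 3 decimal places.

0.461

P = 554/1866 ≈ 0.296892 and Q = 11/1866 ≈ 0.005895.
Under the Kimura two-parameter model, d = −½ ln(1 − 2P − Q) − ¼ ln(1 − 2Q).
1 − 2P − Q = 0.400321, giving −½ ln(0.400321) = 0.457744.
1 − 2Q = 0.98821, giving −¼ ln(0.98821) = 0.002965.
d = 0.457744 + 0.002965 = 0.460709.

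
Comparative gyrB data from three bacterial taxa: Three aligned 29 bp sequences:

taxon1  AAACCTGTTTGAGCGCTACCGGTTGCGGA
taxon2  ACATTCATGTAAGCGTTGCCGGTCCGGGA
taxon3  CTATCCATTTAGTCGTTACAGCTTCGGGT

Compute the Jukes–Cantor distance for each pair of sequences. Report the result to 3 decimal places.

d(taxon1,taxon2) = 0.602, d(taxon1,taxon3) = 0.774, d(taxon2,taxon3) = 0.529

taxon1–taxon2: 12/29 sites differ → p ≈ 0.413793, d = −0.75 ln(1 − 0.551724) = 0.601760 ≈ 0.602.
taxon1–taxon3: 14/29 sites differ → p ≈ 0.482759, d = −0.75 ln(1 − 0.643679) = 0.773942 ≈ 0.774.
taxon2–taxon3: 11/29 sites differ → p ≈ 0.37931, d = −0.75 ln(1 − 0.505747) = 0.528531 ≈ 0.529.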